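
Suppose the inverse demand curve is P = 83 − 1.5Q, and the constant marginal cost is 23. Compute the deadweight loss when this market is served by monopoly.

Competitive firms price at marginal cost: P = 23, giving Q = 40.
Monopoly sets MR = MC: 83 − 3Q = 23 ⇒ Q = 20, P = 83 − 1.5·20 = 53.
DWL is the triangle between Q = 20 and Q = 40: ½·(40 − 20)·(53 − 23) = 300.

DWL = 300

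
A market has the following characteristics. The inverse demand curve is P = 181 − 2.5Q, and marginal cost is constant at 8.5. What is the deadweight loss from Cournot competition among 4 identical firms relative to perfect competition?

Perfect competition: P = MC = 8.5, so 181 − 2.5Q = 8.5 and Q = 69.
In a 4-firm Cournot equilibrium, symmetry and the first-order condition give q = (181 − 8.5)/(12.5) = 13.8. So Q = 55.2 and P = 43.
DWL is the triangle between Q = 55.2 and Q = 69: ½·(69 − 55.2)·(43 − 8.5) = 238.05.

DWL = 238.05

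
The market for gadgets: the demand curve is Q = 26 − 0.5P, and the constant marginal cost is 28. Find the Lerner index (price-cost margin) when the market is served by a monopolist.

Inverting demand: P = 52 − 2Q.
The monopolist equates marginal revenue to marginal cost: 52 − 4Q = 28, so Q = 6. From demand, P = 40.
Lerner index = (P − MC)/P = (40 − 28)/40 = 0.3.

Lerner index = 0.3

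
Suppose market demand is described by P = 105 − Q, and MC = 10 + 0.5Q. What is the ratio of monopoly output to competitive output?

The monopolist equates marginal revenue to marginal cost: 105 − 2Q = 10 + 0.5Q, so Q = 38. From demand, P = 67.
Competitive equilibrium sets price equal to marginal cost: 105 − Q = 10 + 0.5Q, so Q = 190/3 and P = 125/3.
Ratio Q_m/Q_c = 38/(190/3) = 0.6.

Q_m/Q_c = 0.6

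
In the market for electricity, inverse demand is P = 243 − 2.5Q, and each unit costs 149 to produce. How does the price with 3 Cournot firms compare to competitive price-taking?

Cournot: P = 172.5; Competition: P = 149

In a 3-firm Cournot equilibrium, symmetry and the first-order condition give q = (243 − 149)/(10) = 9.4. So Q = 28.2 and P = 172.5.
Under competition P = MC = 149, so Q = (243 − 149)/2.5 = 37.6.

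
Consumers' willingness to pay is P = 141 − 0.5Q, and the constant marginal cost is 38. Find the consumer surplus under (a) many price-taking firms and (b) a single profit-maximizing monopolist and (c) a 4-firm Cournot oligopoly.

Competition: CS = 10609; Monopoly: CS = 2652.25; Cournot: CS = 6789.76

Competitive firms price at marginal cost: P = 38, giving Q = 206.
CS = ½·(141 − 38)·206 = 10609.
Monopoly sets MR = MC: 141 − Q = 38 ⇒ Q = 103, P = 141 − 0.5·103 = 89.5.
CS = ½·(141 − 89.5)·103 = 2652.25.
With 4 symmetric Cournot firms, each firm's FOC gives 141 − 2.5q = 38, so q = 41.2, Q = 4·41.2 = 164.8, and P = 58.6.
CS = ½·(141 − 58.6)·164.8 = 6789.76.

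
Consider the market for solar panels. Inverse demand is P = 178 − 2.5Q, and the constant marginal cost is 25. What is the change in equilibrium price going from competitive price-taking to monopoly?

Perfect competition: P = MC = 25, so 178 − 2.5Q = 25 and Q = 61.2.
A monopolist chooses Q where MR = MC. MR = 178 − 5Q; setting this equal to 25 gives Q = 30.6 and P = 101.5.
Change in equilibrium price: 101.5 − 25 = 76.5.

Equilibrium price rises by 76.5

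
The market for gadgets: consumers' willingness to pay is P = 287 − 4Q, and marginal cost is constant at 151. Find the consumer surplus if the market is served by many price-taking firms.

Under competition P = MC = 151, so Q = (287 − 151)/4 = 34.
CS = ½·(287 − 151)·34 = 2312.

CS = 2312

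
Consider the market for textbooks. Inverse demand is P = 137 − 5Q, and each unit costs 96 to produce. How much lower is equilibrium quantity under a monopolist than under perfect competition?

Q falls by 4.1

Competitive firms price at marginal cost: P = 96, giving Q = 8.2.
The monopolist equates marginal revenue to marginal cost: 137 − 10Q = 96, so Q = 4.1. From demand, P = 116.5.
Change in equilibrium quantity: 4.1 − 8.2 = −4.1.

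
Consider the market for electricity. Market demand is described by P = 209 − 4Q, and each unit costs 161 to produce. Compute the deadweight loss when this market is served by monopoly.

Competitive firms price at marginal cost: P = 161, giving Q = 12.
Monopoly sets MR = MC: 209 − 8Q = 161 ⇒ Q = 6, P = 209 − 4·6 = 185.
DWL is the triangle between Q = 6 and Q = 12: ½·(12 − 6)·(185 − 161) = 72.

DWL = 72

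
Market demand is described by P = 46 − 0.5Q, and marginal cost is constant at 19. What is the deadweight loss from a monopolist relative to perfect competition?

Perfect competition: P = MC = 19, so 46 − 0.5Q = 19 and Q = 54.
The monopolist equates marginal revenue to marginal cost: 46 − Q = 19, so Q = 27. From demand, P = 32.5.
DWL is the triangle between Q = 27 and Q = 54: ½·(54 − 27)·(32.5 − 19) = 182.25.

DWL = 182.25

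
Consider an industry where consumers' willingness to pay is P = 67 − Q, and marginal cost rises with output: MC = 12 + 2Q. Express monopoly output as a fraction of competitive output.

Monopoly sets MR = MC: 67 − 2Q = 12 + 2Q ⇒ Q = 13.75, P = 67 − 13.75 = 53.25.
Under competition P = MC: 67 − Q = 12 + 2Q ⇒ Q = 55/3, P = 146/3.
Ratio Q_m/Q_c = 13.75/(55/3) = 0.75.

Q_m/Q_c = 0.75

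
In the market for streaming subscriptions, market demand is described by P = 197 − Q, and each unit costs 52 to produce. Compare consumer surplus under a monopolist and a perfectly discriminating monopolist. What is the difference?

Monopoly sets MR = MC: 197 − 2Q = 52 ⇒ Q = 72.5, P = 197 − 72.5 = 124.5.
CS = ½·(197 − 124.5)·72.5 = 2628.125.
Under first-degree price discrimination the firm charges each unit its demand price and produces up to where P = MC, i.e. Q = 145. Consumer surplus is zero; producer surplus equals total surplus.
CS = 0.
Change in consumer surplus: 0 − 2628.125 = −2628.125.

CS falls by 2628.125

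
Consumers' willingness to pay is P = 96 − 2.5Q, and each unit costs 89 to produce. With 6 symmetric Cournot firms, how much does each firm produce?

q_i = 0.4

With 6 symmetric Cournot firms, each firm's FOC gives 96 − 17.5q = 89, so q = 0.4, Q = 6·0.4 = 2.4, and P = 90.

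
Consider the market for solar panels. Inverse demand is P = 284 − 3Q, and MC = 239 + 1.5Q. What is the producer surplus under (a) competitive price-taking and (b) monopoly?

Under competition P = MC: 284 − 3Q = 239 + 1.5Q ⇒ Q = 10, P = 254.
PS = P·Q − VC(Q) = 254·10 − (239·10 + ½·1.5·10²) = 75.
The monopolist equates marginal revenue to marginal cost: 284 − 6Q = 239 + 1.5Q, so Q = 6. From demand, P = 266.
PS = P·Q − VC(Q) = 266·6 − (239·6 + ½·1.5·6²) = 135.

Competition: PS = 75; Monopoly: PS = 135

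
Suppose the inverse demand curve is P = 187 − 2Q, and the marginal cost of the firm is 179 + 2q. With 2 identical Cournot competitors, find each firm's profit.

π_i = 3

In a 2-firm Cournot equilibrium, symmetry and the first-order condition give q = (187 − 179)/(8) = 1. So Q = 2 and P = 183.
Each firm's profit = 183·1 − (179·1 + ½·2·1²) = 3.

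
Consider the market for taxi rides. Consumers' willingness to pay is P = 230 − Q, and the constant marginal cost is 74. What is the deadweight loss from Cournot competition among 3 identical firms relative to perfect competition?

DWL = 760.5

Under competition P = MC = 74, so Q = (230 − 74)/1 = 156.
In a 3-firm Cournot equilibrium, symmetry and the first-order condition give q = (230 − 74)/(4) = 39. So Q = 117 and P = 113.
DWL is the triangle between Q = 117 and Q = 156: ½·(156 − 117)·(113 − 74) = 760.5.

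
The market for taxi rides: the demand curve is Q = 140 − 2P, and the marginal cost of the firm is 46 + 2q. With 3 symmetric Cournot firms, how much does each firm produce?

q_i = 6

Inverting demand: P = 70 − 0.5Q.
With 3 symmetric Cournot firms, each firm's FOC gives 70 − 2q = 46 + 2q, so q = 6, Q = 3·6 = 18, and P = 61.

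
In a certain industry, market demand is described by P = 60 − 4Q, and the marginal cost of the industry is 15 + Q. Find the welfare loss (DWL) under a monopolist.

Competitive equilibrium sets price equal to marginal cost: 60 − 4Q = 15 + Q, so Q = 9 and P = 24.
Monopoly sets MR = MC: 60 − 8Q = 15 + Q ⇒ Q = 5, P = 60 − 4·5 = 40.
CS = ½·(60 − 24)·9 = 162; PS = (24·9 − 15·9 − ½·1·9²) = 40.5; TS = 202.5.
CS = ½·(60 − 40)·5 = 50; PS = (40·5 − 15·5 − ½·1·5²) = 112.5; TS = 162.5.
DWL = 202.5 − 162.5 = 40.

DWL = 40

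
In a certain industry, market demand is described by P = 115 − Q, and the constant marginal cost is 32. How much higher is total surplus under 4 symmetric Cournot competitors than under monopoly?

Total surplus rises by 723.345

The monopolist equates marginal revenue to marginal cost: 115 − 2Q = 32, so Q = 41.5. From demand, P = 73.5.
CS = ½·(115 − 73.5)·41.5 = 861.125; PS = (73.5 − 32)·41.5 = 1722.25; TS = 2583.375.
In a 4-firm Cournot equilibrium, symmetry and the first-order condition give q = (115 − 32)/(5) = 16.6. So Q = 66.4 and P = 48.6.
CS = ½·(115 − 48.6)·66.4 = 2204.48; PS = (48.6 − 32)·66.4 = 1102.24; TS = 3306.72.
Change in total surplus: 3306.72 − 2583.375 = 723.345.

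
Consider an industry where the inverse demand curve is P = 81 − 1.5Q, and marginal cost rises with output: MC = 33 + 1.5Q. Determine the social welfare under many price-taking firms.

Competitive equilibrium sets price equal to marginal cost: 81 − 1.5Q = 33 + 1.5Q, so Q = 16 and P = 57.
CS = ½·(81 − 57)·16 = 192; PS = (57·16 − 33·16 − ½·1.5·16²) = 192; TS = 384.

TS = 384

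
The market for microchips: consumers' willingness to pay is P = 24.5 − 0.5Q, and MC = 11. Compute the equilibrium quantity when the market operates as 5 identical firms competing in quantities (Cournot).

Cournot with 5 identical firms: the symmetric best-response condition is 24.5 − 3q = 11. Each firm produces q = 4.5, total output Q = 22.5, price P = 13.25.

Q = 22.5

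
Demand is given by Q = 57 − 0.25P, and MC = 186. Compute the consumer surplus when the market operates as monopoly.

CS = 55.125

Inverting demand: P = 228 − 4Q.
Monopoly sets MR = MC: 228 − 8Q = 186 ⇒ Q = 5.25, P = 228 − 4·5.25 = 207.
CS = ½·(228 − 207)·5.25 = 55.125.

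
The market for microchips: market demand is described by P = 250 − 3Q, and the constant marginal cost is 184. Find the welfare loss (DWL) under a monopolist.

Under competition P = MC = 184, so Q = (250 − 184)/3 = 22.
The monopolist equates marginal revenue to marginal cost: 250 − 6Q = 184, so Q = 11. From demand, P = 217.
DWL is the triangle between Q = 11 and Q = 22: ½·(22 − 11)·(217 − 184) = 181.5.

DWL = 181.5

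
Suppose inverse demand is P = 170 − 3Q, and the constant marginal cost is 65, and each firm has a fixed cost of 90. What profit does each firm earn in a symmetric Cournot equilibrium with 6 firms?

Cournot with 6 identical firms: the symmetric best-response condition is 170 − 21q = 65. Each firm produces q = 5, total output Q = 30, price P = 80.
Each firm's profit = (80 − 65)·5 − 90 = −15.

π_i = −15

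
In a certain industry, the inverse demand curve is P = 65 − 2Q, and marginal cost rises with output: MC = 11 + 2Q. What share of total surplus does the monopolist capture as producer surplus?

The monopolist equates marginal revenue to marginal cost: 65 − 4Q = 11 + 2Q, so Q = 9. From demand, P = 47.
CS = ½·(65 − 47)·9 = 81.
PS = P·Q − VC(Q) = 47·9 − (11·9 + ½·2·9²) = 243.
Share captured = PS/TS = 243/324 = 0.75.

PS/TS = 0.75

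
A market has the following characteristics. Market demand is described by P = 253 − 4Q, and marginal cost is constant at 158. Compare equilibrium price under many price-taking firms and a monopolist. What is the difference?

Perfect competition: P = MC = 158, so 253 − 4Q = 158 and Q = 23.75.
Monopoly sets MR = MC: 253 − 8Q = 158 ⇒ Q = 11.875, P = 253 − 4·11.875 = 205.5.
Change in equilibrium price: 205.5 − 158 = 47.5.

P rises by 47.5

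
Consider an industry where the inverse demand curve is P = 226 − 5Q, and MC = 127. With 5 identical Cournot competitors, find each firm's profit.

π_i = 54.45

Cournot with 5 identical firms: the symmetric best-response condition is 226 − 30q = 127. Each firm produces q = 3.3, total output Q = 16.5, price P = 143.5.
Each firm's profit = (143.5 − 127)·3.3 = 54.45.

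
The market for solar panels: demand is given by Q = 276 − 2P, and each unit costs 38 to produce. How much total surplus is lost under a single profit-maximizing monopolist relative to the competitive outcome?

DWL = 2500

Inverting demand: P = 138 − 0.5Q.
Competitive firms price at marginal cost: P = 38, giving Q = 200.
The monopolist equates marginal revenue to marginal cost: 138 − Q = 38, so Q = 100. From demand, P = 88.
DWL is the triangle between Q = 100 and Q = 200: ½·(200 − 100)·(88 − 38) = 2500.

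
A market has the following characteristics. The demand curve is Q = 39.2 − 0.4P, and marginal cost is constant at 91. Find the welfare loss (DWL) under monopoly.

Inverting demand: P = 98 − 2.5Q.
Competitive firms price at marginal cost: P = 91, giving Q = 2.8.
Monopoly sets MR = MC: 98 − 5Q = 91 ⇒ Q = 1.4, P = 98 − 2.5·1.4 = 94.5.
DWL is the triangle between Q = 1.4 and Q = 2.8: ½·(2.8 − 1.4)·(94.5 − 91) = 2.45.

DWL = 2.45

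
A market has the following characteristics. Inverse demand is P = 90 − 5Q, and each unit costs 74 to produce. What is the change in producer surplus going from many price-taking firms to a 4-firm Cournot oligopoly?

Competitive firms price at marginal cost: P = 74, giving Q = 3.2.
PS = (74 − 74)·3.2 = 0.
In a 4-firm Cournot equilibrium, symmetry and the first-order condition give q = (90 − 74)/(25) = 0.64. So Q = 2.56 and P = 77.2.
PS = (77.2 − 74)·2.56 = 8.192.
Change in producer surplus: 8.192 − 0 = 8.192.

Producer surplus rises by 8.192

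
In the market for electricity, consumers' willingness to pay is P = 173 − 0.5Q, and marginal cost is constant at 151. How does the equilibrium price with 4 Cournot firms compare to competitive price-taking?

Cournot: P = 155.4; Competition: P = 151

In a 4-firm Cournot equilibrium, symmetry and the first-order condition give q = (173 − 151)/(2.5) = 8.8. So Q = 35.2 and P = 155.4.
Competitive firms price at marginal cost: P = 151, giving Q = 44.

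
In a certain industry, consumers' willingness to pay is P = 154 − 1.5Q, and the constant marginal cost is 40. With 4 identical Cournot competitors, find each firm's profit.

π_i = 346.56

With 4 symmetric Cournot firms, each firm's FOC gives 154 − 7.5q = 40, so q = 15.2, Q = 4·15.2 = 60.8, and P = 62.8.
Each firm's profit = (62.8 − 40)·15.2 = 346.56.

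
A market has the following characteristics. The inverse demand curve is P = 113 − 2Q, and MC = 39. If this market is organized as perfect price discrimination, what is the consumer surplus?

CS = 0

Under first-degree price discrimination the firm charges each unit its demand price and produces up to where P = MC, i.e. Q = 37. Consumer surplus is zero; producer surplus equals total surplus.
CS = 0.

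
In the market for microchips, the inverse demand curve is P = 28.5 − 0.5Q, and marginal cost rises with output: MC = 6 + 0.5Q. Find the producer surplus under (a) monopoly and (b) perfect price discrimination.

Monopoly: PS = 168.75; Perfect PD: PS = 253.125

Monopoly sets MR = MC: 28.5 − Q = 6 + 0.5Q ⇒ Q = 15, P = 28.5 − 0.5·15 = 21.
PS = P·Q − VC(Q) = 21·15 − (6·15 + ½·0.5·15²) = 168.75.
A perfectly discriminating monopolist sells every unit with P(Q) ≥ MC(Q), so output equals the competitive quantity Q = 22.5. Each buyer pays their reservation price, so CS = 0 and the firm captures all surplus.
PS = ½·(28.5 − 6)·22.5 = 253.125.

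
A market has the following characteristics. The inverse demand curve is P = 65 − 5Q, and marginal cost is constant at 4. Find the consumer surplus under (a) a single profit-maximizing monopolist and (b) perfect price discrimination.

A monopolist chooses Q where MR = MC. MR = 65 − 10Q; setting this equal to 4 gives Q = 6.1 and P = 34.5.
CS = ½·(65 − 34.5)·6.1 = 93.025.
With perfect price discrimination, output is the efficient level Q = 12.2 (where demand meets MC), but every buyer pays their willingness to pay: CS = 0 and PS = total surplus.
CS = 0.

Monopoly: CS = 93.025; Perfect PD: CS = 0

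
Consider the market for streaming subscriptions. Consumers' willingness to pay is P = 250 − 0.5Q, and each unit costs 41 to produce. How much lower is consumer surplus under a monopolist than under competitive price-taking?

Competitive firms price at marginal cost: P = 41, giving Q = 418.
CS = ½·(250 − 41)·418 = 43681.
The monopolist equates marginal revenue to marginal cost: 250 − Q = 41, so Q = 209. From demand, P = 145.5.
CS = ½·(250 − 145.5)·209 = 10920.25.
Change in consumer surplus: 10920.25 − 43681 = −32760.75.

CS falls by 32760.75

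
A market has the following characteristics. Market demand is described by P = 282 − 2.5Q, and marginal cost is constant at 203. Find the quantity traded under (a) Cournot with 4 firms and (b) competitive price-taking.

With 4 symmetric Cournot firms, each firm's FOC gives 282 − 12.5q = 203, so q = 6.32, Q = 4·6.32 = 25.28, and P = 218.8.
Competitive firms price at marginal cost: P = 203, giving Q = 31.6.

Cournot: Q = 25.28; Competition: Q = 31.6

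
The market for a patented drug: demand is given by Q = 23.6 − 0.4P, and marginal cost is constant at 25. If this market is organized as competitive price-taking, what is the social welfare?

Inverting demand: P = 59 − 2.5Q.
Competitive firms price at marginal cost: P = 25, giving Q = 13.6.
CS = ½·(59 − 25)·13.6 = 231.2; PS = (25 − 25)·13.6 = 0; TS = 231.2.

TS = 231.2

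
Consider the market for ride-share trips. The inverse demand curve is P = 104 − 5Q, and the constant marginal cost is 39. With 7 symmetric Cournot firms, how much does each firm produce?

With 7 symmetric Cournot firms, each firm's FOC gives 104 − 40q = 39, so q = 1.625, Q = 7·1.625 = 11.375, and P = 47.125.

q_i = 1.625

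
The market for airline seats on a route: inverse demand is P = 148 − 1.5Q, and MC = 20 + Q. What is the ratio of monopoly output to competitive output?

A monopolist chooses Q where MR = MC. MR = 148 − 3Q; setting this equal to 20 + Q gives Q = 32 and P = 100.
Competitive equilibrium sets price equal to marginal cost: 148 − 1.5Q = 20 + Q, so Q = 51.2 and P = 71.2.
Ratio Q_m/Q_c = 32/51.2 = 0.625.

Q_m/Q_c = 0.625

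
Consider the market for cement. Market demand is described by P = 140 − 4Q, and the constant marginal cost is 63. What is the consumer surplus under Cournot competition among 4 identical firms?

In a 4-firm Cournot equilibrium, symmetry and the first-order condition give q = (140 − 63)/(20) = 3.85. So Q = 15.4 and P = 78.4.
CS = ½·(140 − 78.4)·15.4 = 474.32.

CS = 474.32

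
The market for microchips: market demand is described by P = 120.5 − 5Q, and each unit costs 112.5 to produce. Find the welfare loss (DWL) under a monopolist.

DWL = 1.6

Under competition P = MC = 112.5, so Q = (120.5 − 112.5)/5 = 1.6.
Monopoly sets MR = MC: 120.5 − 10Q = 112.5 ⇒ Q = 0.8, P = 120.5 − 5·0.8 = 116.5.
DWL is the triangle between Q = 0.8 and Q = 1.6: ½·(1.6 − 0.8)·(116.5 − 112.5) = 1.6.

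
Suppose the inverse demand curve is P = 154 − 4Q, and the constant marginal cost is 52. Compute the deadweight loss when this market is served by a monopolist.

DWL = 325.125

Under competition P = MC = 52, so Q = (154 − 52)/4 = 25.5.
Monopoly sets MR = MC: 154 − 8Q = 52 ⇒ Q = 12.75, P = 154 − 4·12.75 = 103.
DWL is the triangle between Q = 12.75 and Q = 25.5: ½·(25.5 − 12.75)·(103 − 52) = 325.125.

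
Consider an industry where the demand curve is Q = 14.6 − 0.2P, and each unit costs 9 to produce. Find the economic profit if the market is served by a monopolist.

Profit = 204.8

Inverting demand: P = 73 − 5Q.
The monopolist equates marginal revenue to marginal cost: 73 − 10Q = 9, so Q = 6.4. From demand, P = 41.
Profit = (41 − 9)·6.4 = 204.8.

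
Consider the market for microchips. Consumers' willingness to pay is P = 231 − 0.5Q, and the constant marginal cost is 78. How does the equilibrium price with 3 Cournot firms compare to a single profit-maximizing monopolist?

Cournot: P = 116.25; Monopoly: P = 154.5

With 3 symmetric Cournot firms, each firm's FOC gives 231 − 2q = 78, so q = 76.5, Q = 3·76.5 = 229.5, and P = 116.25.
The monopolist equates marginal revenue to marginal cost: 231 − Q = 78, so Q = 153. From demand, P = 154.5.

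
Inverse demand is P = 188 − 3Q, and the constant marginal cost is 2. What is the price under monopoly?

P = 95

A monopolist chooses Q where MR = MC. MR = 188 − 6Q; setting this equal to 2 gives Q = 31 and P = 95.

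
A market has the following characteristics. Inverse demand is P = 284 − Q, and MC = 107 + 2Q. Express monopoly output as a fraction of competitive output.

A monopolist chooses Q where MR = MC. MR = 284 − 2Q; setting this equal to 107 + 2Q gives Q = 44.25 and P = 239.75.
Competitive equilibrium sets price equal to marginal cost: 284 − Q = 107 + 2Q, so Q = 59 and P = 225.
Ratio Q_m/Q_c = 44.25/59 = 0.75.

Q_m/Q_c = 0.75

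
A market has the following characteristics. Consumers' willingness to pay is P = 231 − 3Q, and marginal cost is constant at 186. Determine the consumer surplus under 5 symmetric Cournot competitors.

CS = 234.375

In a 5-firm Cournot equilibrium, symmetry and the first-order condition give q = (231 − 186)/(18) = 2.5. So Q = 12.5 and P = 193.5.
CS = ½·(231 − 193.5)·12.5 = 234.375.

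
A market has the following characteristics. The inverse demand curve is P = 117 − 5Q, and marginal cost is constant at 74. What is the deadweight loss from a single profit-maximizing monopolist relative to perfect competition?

Under competition P = MC = 74, so Q = (117 − 74)/5 = 8.6.
Monopoly sets MR = MC: 117 − 10Q = 74 ⇒ Q = 4.3, P = 117 − 5·4.3 = 95.5.
DWL is the triangle between Q = 4.3 and Q = 8.6: ½·(8.6 − 4.3)·(95.5 − 74) = 46.225.

DWL = 46.225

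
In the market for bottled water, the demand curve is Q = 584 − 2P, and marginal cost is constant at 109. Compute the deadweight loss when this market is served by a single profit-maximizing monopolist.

DWL = 8372.25

Inverting demand: P = 292 − 0.5Q.
Under competition P = MC = 109, so Q = (292 − 109)/0.5 = 366.
The monopolist equates marginal revenue to marginal cost: 292 − Q = 109, so Q = 183. From demand, P = 200.5.
DWL is the triangle between Q = 183 and Q = 366: ½·(366 − 183)·(200.5 − 109) = 8372.25.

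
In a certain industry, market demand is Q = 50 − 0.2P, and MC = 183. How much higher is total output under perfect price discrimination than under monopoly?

Total output rises by 6.7

Inverting demand: P = 250 − 5Q.
Monopoly sets MR = MC: 250 − 10Q = 183 ⇒ Q = 6.7, P = 250 − 5·6.7 = 216.5.
With perfect price discrimination, output is the efficient level Q = 13.4 (where demand meets MC), but every buyer pays their willingness to pay: CS = 0 and PS = total surplus.
Change in total output: 13.4 − 6.7 = 6.7.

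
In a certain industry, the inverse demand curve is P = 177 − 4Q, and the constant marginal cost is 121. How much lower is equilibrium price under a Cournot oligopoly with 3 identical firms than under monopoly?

P falls by 14

Monopoly sets MR = MC: 177 − 8Q = 121 ⇒ Q = 7, P = 177 − 4·7 = 149.
Cournot with 3 identical firms: the symmetric best-response condition is 177 − 16q = 121. Each firm produces q = 3.5, total output Q = 10.5, price P = 135.
Change in equilibrium price: 135 − 149 = −14.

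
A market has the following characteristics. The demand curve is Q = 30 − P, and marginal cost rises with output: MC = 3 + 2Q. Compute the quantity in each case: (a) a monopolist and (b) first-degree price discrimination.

Monopoly: Q = 6.75; Perfect PD: Q = 9

Inverting demand: P = 30 − Q.
Monopoly sets MR = MC: 30 − 2Q = 3 + 2Q ⇒ Q = 6.75, P = 30 − 6.75 = 23.25.
Under first-degree price discrimination the firm charges each unit its demand price and produces up to where P = MC, i.e. Q = 9. Consumer surplus is zero; producer surplus equals total surplus.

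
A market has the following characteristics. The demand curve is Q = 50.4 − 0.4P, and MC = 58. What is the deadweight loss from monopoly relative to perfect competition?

Inverting demand: P = 126 − 2.5Q.
Under competition P = MC = 58, so Q = (126 − 58)/2.5 = 27.2.
Monopoly sets MR = MC: 126 − 5Q = 58 ⇒ Q = 13.6, P = 126 − 2.5·13.6 = 92.
DWL is the triangle between Q = 13.6 and Q = 27.2: ½·(27.2 − 13.6)·(92 − 58) = 231.2.

DWL = 231.2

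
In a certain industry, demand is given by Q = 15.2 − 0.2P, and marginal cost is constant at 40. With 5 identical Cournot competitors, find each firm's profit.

π_i = 7.2

Inverting demand: P = 76 − 5Q.
With 5 symmetric Cournot firms, each firm's FOC gives 76 − 30q = 40, so q = 1.2, Q = 5·1.2 = 6, and P = 46.
Each firm's profit = (46 − 40)·1.2 = 7.2.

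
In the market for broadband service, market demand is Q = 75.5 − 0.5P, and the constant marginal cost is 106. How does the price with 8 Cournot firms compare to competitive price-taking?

Cournot: P = 111; Competition: P = 106

Inverting demand: P = 151 − 2Q.
Cournot with 8 identical firms: the symmetric best-response condition is 151 − 18q = 106. Each firm produces q = 2.5, total output Q = 20, price P = 111.
Under competition P = MC = 106, so Q = (151 − 106)/2 = 22.5.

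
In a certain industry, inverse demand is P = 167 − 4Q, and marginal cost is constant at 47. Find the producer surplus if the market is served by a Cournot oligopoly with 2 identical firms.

PS = 800

Cournot with 2 identical firms: the symmetric best-response condition is 167 − 12q = 47. Each firm produces q = 10, total output Q = 20, price P = 87.
PS = (87 − 47)·20 = 800.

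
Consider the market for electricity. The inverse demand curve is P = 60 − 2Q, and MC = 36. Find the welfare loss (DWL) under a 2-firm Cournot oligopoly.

Competitive firms price at marginal cost: P = 36, giving Q = 12.
In a 2-firm Cournot equilibrium, symmetry and the first-order condition give q = (60 − 36)/(6) = 4. So Q = 8 and P = 44.
DWL is the triangle between Q = 8 and Q = 12: ½·(12 − 8)·(44 − 36) = 16.

DWL = 16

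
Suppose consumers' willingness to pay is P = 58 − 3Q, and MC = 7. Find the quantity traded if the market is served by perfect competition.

Competitive firms price at marginal cost: P = 7, giving Q = 17.

Q = 17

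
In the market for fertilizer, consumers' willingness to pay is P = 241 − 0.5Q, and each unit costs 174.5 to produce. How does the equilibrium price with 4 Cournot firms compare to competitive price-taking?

Cournot: P = 187.8; Competition: P = 174.5

Cournot with 4 identical firms: the symmetric best-response condition is 241 − 2.5q = 174.5. Each firm produces q = 26.6, total output Q = 106.4, price P = 187.8.
Perfect competition: P = MC = 174.5, so 241 − 0.5Q = 174.5 and Q = 133.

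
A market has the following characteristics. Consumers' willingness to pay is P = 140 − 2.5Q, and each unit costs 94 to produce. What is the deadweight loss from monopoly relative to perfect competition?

DWL = 105.8

Perfect competition: P = MC = 94, so 140 − 2.5Q = 94 and Q = 18.4.
Monopoly sets MR = MC: 140 − 5Q = 94 ⇒ Q = 9.2, P = 140 − 2.5·9.2 = 117.
DWL is the triangle between Q = 9.2 and Q = 18.4: ½·(18.4 − 9.2)·(117 − 94) = 105.8.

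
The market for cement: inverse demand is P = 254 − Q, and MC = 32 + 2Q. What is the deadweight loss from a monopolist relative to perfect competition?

DWL = 513.375

Under competition P = MC: 254 − Q = 32 + 2Q ⇒ Q = 74, P = 180.
The monopolist equates marginal revenue to marginal cost: 254 − 2Q = 32 + 2Q, so Q = 55.5. From demand, P = 198.5.
CS = ½·(254 − 180)·74 = 2738; PS = (180·74 − 32·74 − ½·2·74²) = 5476; TS = 8214.
CS = ½·(254 − 198.5)·55.5 = 1540.125; PS = (198.5·55.5 − 32·55.5 − ½·2·55.5²) = 6160.5; TS = 7700.625.
DWL = 8214 − 7700.625 = 513.375.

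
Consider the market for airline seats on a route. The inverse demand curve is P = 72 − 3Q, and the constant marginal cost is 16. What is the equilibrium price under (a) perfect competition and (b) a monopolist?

Competition: P = 16; Monopoly: P = 44

Competitive firms price at marginal cost: P = 16, giving Q = 56/3.
The monopolist equates marginal revenue to marginal cost: 72 − 6Q = 16, so Q = 28/3. From demand, P = 44.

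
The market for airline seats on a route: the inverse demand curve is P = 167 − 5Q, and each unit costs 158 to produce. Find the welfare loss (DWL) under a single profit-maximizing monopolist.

DWL = 2.025

Competitive firms price at marginal cost: P = 158, giving Q = 1.8.
The monopolist equates marginal revenue to marginal cost: 167 − 10Q = 158, so Q = 0.9. From demand, P = 162.5.
DWL is the triangle between Q = 0.9 and Q = 1.8: ½·(1.8 − 0.9)·(162.5 − 158) = 2.025.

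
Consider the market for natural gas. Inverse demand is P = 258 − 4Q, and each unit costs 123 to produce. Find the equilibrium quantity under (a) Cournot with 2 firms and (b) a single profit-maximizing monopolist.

With 2 symmetric Cournot firms, each firm's FOC gives 258 − 12q = 123, so q = 11.25, Q = 2·11.25 = 22.5, and P = 168.
A monopolist chooses Q where MR = MC. MR = 258 − 8Q; setting this equal to 123 gives Q = 16.875 and P = 190.5.

Cournot: Q = 22.5; Monopoly: Q = 16.875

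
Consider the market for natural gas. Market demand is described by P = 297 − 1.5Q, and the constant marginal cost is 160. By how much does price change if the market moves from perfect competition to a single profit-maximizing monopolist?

Price rises by 68.5

Under competition P = MC = 160, so Q = (297 − 160)/1.5 = 274/3.
Monopoly sets MR = MC: 297 − 3Q = 160 ⇒ Q = 137/3, P = 297 − 1.5·137/3 = 228.5.
Change in price: 228.5 − 160 = 68.5.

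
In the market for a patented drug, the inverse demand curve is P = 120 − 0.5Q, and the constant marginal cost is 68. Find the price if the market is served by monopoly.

P = 94

A monopolist chooses Q where MR = MC. MR = 120 − Q; setting this equal to 68 gives Q = 52 and P = 94.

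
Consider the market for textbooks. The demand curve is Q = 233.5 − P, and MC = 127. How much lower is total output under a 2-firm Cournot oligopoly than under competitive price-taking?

Inverting demand: P = 233.5 − Q.
Perfect competition: P = MC = 127, so 233.5 − Q = 127 and Q = 106.5.
Cournot with 2 identical firms: the symmetric best-response condition is 233.5 − 3q = 127. Each firm produces q = 35.5, total output Q = 71, price P = 162.5.
Change in total output: 71 − 106.5 = −35.5.

Q falls by 35.5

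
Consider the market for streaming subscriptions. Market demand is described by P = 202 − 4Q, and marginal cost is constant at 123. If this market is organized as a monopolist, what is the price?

P = 162.5

A monopolist chooses Q where MR = MC. MR = 202 − 8Q; setting this equal to 123 gives Q = 9.875 and P = 162.5.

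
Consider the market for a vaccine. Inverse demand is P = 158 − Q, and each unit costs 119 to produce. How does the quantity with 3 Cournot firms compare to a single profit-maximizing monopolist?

Cournot: Q = 29.25; Monopoly: Q = 19.5

Cournot with 3 identical firms: the symmetric best-response condition is 158 − 4q = 119. Each firm produces q = 9.75, total output Q = 29.25, price P = 128.75.
The monopolist equates marginal revenue to marginal cost: 158 − 2Q = 119, so Q = 19.5. From demand, P = 138.5.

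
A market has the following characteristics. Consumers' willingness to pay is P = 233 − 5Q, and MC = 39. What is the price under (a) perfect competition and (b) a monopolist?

Competitive firms price at marginal cost: P = 39, giving Q = 38.8.
Monopoly sets MR = MC: 233 − 10Q = 39 ⇒ Q = 19.4, P = 233 − 5·19.4 = 136.

Competition: P = 39; Monopoly: P = 136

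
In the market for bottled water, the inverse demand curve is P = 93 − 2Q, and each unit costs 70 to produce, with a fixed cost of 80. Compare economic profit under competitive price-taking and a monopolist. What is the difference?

Perfect competition: P = MC = 70, so 93 − 2Q = 70 and Q = 11.5.
Profit = (70 − 70)·11.5 − 80 = −80.
A monopolist chooses Q where MR = MC. MR = 93 − 4Q; setting this equal to 70 gives Q = 5.75 and P = 81.5.
Profit = (81.5 − 70)·5.75 − 80 = −13.875.
Change in economic profit: −13.875 − −80 = 66.125.

π rises by 66.125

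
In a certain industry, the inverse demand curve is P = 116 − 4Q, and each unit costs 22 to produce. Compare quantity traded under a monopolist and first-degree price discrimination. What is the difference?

Q rises by 11.75

A monopolist chooses Q where MR = MC. MR = 116 − 8Q; setting this equal to 22 gives Q = 11.75 and P = 69.
With perfect price discrimination, output is the efficient level Q = 23.5 (where demand meets MC), but every buyer pays their willingness to pay: CS = 0 and PS = total surplus.
Change in quantity traded: 23.5 − 11.75 = 11.75.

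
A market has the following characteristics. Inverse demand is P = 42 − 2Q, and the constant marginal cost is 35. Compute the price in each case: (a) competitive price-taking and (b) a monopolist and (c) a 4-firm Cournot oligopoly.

Under competition P = MC = 35, so Q = (42 − 35)/2 = 3.5.
A monopolist chooses Q where MR = MC. MR = 42 − 4Q; setting this equal to 35 gives Q = 1.75 and P = 38.5.
With 4 symmetric Cournot firms, each firm's FOC gives 42 − 10q = 35, so q = 0.7, Q = 4·0.7 = 2.8, and P = 36.4.

Competition: P = 35; Monopoly: P = 38.5; Cournot: P = 36.4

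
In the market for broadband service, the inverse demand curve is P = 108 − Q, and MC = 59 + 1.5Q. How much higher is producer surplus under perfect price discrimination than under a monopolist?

PS rises by 137.2

A monopolist chooses Q where MR = MC. MR = 108 − 2Q; setting this equal to 59 + 1.5Q gives Q = 14 and P = 94.
PS = P·Q − VC(Q) = 94·14 − (59·14 + ½·1.5·14²) = 343.
With perfect price discrimination, output is the efficient level Q = 19.6 (where demand meets MC), but every buyer pays their willingness to pay: CS = 0 and PS = total surplus.
PS = ½·(108 − 59)·19.6 = 480.2.
Change in producer surplus: 480.2 − 343 = 137.2.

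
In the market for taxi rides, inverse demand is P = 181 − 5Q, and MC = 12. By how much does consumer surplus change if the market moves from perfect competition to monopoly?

Consumer surplus falls by 2142.075

Under competition P = MC = 12, so Q = (181 − 12)/5 = 33.8.
CS = ½·(181 − 12)·33.8 = 2856.1.
Monopoly sets MR = MC: 181 − 10Q = 12 ⇒ Q = 16.9, P = 181 − 5·16.9 = 96.5.
CS = ½·(181 − 96.5)·16.9 = 714.025.
Change in consumer surplus: 714.025 − 2856.1 = −2142.075.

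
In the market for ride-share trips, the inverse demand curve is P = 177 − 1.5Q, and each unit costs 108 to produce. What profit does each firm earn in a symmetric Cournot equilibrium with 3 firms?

With 3 symmetric Cournot firms, each firm's FOC gives 177 − 6q = 108, so q = 11.5, Q = 3·11.5 = 34.5, and P = 125.25.
Each firm's profit = (125.25 − 108)·11.5 = 198.375.

π_i = 198.375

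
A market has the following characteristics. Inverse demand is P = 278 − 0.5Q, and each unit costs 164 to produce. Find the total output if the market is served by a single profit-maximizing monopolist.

Q = 114

The monopolist equates marginal revenue to marginal cost: 278 − Q = 164, so Q = 114. From demand, P = 221.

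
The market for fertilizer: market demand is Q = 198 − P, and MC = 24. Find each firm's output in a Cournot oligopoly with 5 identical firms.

q_i = 29

Inverting demand: P = 198 − Q.
In a 5-firm Cournot equilibrium, symmetry and the first-order condition give q = (198 − 24)/(6) = 29. So Q = 145 and P = 53.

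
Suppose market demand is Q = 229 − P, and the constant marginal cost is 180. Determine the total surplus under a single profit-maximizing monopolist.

TS = 900.375

Inverting demand: P = 229 − Q.
The monopolist equates marginal revenue to marginal cost: 229 − 2Q = 180, so Q = 24.5. From demand, P = 204.5.
CS = ½·(229 − 204.5)·24.5 = 300.125; PS = (204.5 − 180)·24.5 = 600.25; TS = 900.375.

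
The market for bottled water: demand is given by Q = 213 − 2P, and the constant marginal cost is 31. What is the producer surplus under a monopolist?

PS = 2850.125

Inverting demand: P = 106.5 − 0.5Q.
Monopoly sets MR = MC: 106.5 − Q = 31 ⇒ Q = 75.5, P = 106.5 − 0.5·75.5 = 68.75.
PS = (68.75 − 31)·75.5 = 2850.125.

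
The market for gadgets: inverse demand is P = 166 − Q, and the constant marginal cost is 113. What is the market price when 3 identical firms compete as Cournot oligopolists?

P = 126.25

In a 3-firm Cournot equilibrium, symmetry and the first-order condition give q = (166 − 113)/(4) = 13.25. So Q = 39.75 and P = 126.25.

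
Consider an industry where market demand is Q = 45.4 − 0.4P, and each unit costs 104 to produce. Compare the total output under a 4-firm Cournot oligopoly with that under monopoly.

Cournot: Q = 3.04; Monopoly: Q = 1.9

Inverting demand: P = 113.5 − 2.5Q.
Cournot with 4 identical firms: the symmetric best-response condition is 113.5 − 12.5q = 104. Each firm produces q = 0.76, total output Q = 3.04, price P = 105.9.
A monopolist chooses Q where MR = MC. MR = 113.5 − 5Q; setting this equal to 104 gives Q = 1.9 and P = 108.75.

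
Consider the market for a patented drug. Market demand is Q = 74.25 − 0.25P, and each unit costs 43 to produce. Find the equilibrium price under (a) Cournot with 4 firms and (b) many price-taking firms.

Cournot: P = 93.8; Competition: P = 43

Inverting demand: P = 297 − 4Q.
Cournot with 4 identical firms: the symmetric best-response condition is 297 − 20q = 43. Each firm produces q = 12.7, total output Q = 50.8, price P = 93.8.
Perfect competition: P = MC = 43, so 297 − 4Q = 43 and Q = 63.5.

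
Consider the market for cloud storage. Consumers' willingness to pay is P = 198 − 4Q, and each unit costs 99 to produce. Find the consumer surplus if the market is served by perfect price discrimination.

With perfect price discrimination, output is the efficient level Q = 24.75 (where demand meets MC), but every buyer pays their willingness to pay: CS = 0 and PS = total surplus.
CS = 0.

CS = 0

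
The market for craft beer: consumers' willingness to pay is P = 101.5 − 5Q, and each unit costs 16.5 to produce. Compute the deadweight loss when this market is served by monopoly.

DWL = 180.625

Perfect competition: P = MC = 16.5, so 101.5 − 5Q = 16.5 and Q = 17.
A monopolist chooses Q where MR = MC. MR = 101.5 − 10Q; setting this equal to 16.5 gives Q = 8.5 and P = 59.
DWL is the triangle between Q = 8.5 and Q = 17: ½·(17 − 8.5)·(59 − 16.5) = 180.625.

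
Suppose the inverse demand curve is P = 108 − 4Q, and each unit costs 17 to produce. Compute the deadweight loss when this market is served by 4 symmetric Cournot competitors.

DWL = 41.405

Perfect competition: P = MC = 17, so 108 − 4Q = 17 and Q = 22.75.
Cournot with 4 identical firms: the symmetric best-response condition is 108 − 20q = 17. Each firm produces q = 4.55, total output Q = 18.2, price P = 35.2.
DWL is the triangle between Q = 18.2 and Q = 22.75: ½·(22.75 − 18.2)·(35.2 − 17) = 41.405.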